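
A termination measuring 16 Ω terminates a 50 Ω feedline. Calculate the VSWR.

For a purely resistive load, VSWR = R_L/Z_0 or Z_0/R_L (whichever > 1) = 50/16

VSWR ≈ 3.12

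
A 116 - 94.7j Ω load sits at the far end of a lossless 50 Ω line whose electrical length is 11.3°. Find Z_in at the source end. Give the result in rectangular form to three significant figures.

Z_in ≈ 57 − j80.6 Ω

tan(βl) = tan(11.3°) = 0.2
Z_in = Z_0·(Z_L + jZ_0·tanβl)/(Z_0 + jZ_L·tanβl)
     = 50·(116 − j84.7)/(68.9 + j23.2)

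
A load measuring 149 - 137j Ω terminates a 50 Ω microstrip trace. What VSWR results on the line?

VSWR ≈ 5.66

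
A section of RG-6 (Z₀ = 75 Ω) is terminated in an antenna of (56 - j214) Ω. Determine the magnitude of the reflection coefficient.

|Γ| ≈ 0.856

Γ = (Z_L − Z_0)/(Z_L + Z_0) = (-19 − j214)/(131 − j214)
|Γ| = 215/251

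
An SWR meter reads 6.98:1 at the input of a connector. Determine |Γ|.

|Γ| ≈ 0.749

|Γ| = (S − 1)/(S + 1) = (6.98 − 1)/(6.98 + 1) = 5.98/7.98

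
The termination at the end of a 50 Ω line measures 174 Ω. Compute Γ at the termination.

Γ = (Z_L − Z_0)/(Z_L + Z_0) = (174 − 50)/(174 + 50) = 124/224

Γ = 0.554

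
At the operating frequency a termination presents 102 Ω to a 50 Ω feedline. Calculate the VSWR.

VSWR ≈ 2.04

Γ = (102 − 50)/(102 + 50) = 0.342
VSWR = (1 + 0.342)/(1 − 0.342)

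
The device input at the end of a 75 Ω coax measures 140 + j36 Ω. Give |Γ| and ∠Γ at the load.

Γ = (Z_L − Z_0)/(Z_L + Z_0) = (65 + j36)/(215 + j36)
|Γ| = 74.3/218 = 0.341

Γ ≈ 0.341 ∠ 19.5°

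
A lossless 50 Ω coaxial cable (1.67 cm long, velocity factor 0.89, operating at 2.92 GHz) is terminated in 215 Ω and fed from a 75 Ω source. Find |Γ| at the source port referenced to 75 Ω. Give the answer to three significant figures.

λ = v/f = 0.89·c / 2.92 GHz = 0.0914 m
βl = 2π·l/λ = 2π × 0.183 = 65.7°
tan(βl) = 2.22
Z_in = Z_0·(Z_L + jZ_0·tanβl)/(Z_0 + jZ_L·tanβl) = 13.8 − j21.1 Ω
Γ_s = (Z_in − Z_s)/(Z_in + Z_s) = (-61.2 − j21.1)/(88.8 − j21.1), |Γ_s| = 0.709

|Γ| ≈ 0.709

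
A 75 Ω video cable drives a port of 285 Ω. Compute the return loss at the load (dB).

RL ≈ 4.68 dB

Γ = (285 − 75)/(285 + 75) = 0.583
RL = −20·log₁₀|Γ| = −20·log₁₀(0.583)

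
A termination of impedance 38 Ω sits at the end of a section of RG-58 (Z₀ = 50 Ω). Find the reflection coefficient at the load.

Γ = -0.136

Γ = (Z_L − Z_0)/(Z_L + Z_0) = (38 − 50)/(38 + 50) = -12/88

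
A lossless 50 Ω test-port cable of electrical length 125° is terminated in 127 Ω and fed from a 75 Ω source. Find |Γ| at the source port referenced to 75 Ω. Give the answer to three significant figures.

tan(βl) = -1.43
Z_in = Z_0·(Z_L + jZ_0·tanβl)/(Z_0 + jZ_L·tanβl) = 27.3 + j27.5 Ω
Γ_s = (Z_in − Z_s)/(Z_in + Z_s) = (-47.7 + j27.5)/(102 + j27.5), |Γ_s| = 0.52

|Γ| ≈ 0.52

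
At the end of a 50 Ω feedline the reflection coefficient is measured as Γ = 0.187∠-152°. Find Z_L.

Z_L ≈ 35.3 − j6.43 Ω

Z_L = Z_0·(1 + Γ)/(1 − Γ) = 50·(0.835 − j0.0878)/(1.17 + j0.0878)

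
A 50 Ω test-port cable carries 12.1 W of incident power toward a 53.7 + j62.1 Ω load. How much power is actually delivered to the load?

P_delivered ≈ 8.89 W

|Γ| = |(3.7 + j62.1)/(103.7 + j62.1)| = 0.515
|Γ|² = 0.265
P_refl = |Γ|²·P_inc = 3.21 W, P_del = (1 − |Γ|²)·P_inc = 8.89 W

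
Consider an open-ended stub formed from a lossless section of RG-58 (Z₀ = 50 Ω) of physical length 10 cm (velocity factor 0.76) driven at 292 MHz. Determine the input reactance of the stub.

X_in ≈ -48.1 Ω (capacitive)

λ = v/f = 0.76·c / 292 MHz = 0.781 m
βl = 2π·l/λ = 2π × 0.128 = 46.1°
tan(βl) = 1.04
For an open-ended stub, Z_in = −jZ_0·cot(βl) = −jZ_0/tan(βl)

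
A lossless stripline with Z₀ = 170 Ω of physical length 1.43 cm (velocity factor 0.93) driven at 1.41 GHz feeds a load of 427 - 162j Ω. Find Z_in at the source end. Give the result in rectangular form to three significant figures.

λ = v/f = 0.93·c / 1.41 GHz = 0.198 m
βl = 2π·l/λ = 2π × 0.0723 = 26°
tan(βl) = tan(26°) = 0.488
Z_in = Z_0·(Z_L + jZ_0·tanβl)/(Z_0 + jZ_L·tanβl)
     = 170·(427 − j79)/(249 + j208)

Z_in ≈ 145 − j175 Ω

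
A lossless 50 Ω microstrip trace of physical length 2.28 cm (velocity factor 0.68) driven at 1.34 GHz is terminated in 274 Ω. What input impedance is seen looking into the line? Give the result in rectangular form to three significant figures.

Z_in ≈ 13.7 − j34.6 Ω

λ = v/f = 0.68·c / 1.34 GHz = 0.152 m
βl = 2π·l/λ = 2π × 0.15 = 53.9°
tan(βl) = tan(53.9°) = 1.37
Z_in = Z_0·(Z_L + jZ_0·tanβl)/(Z_0 + jZ_L·tanβl)
     = 50·(274 + j68.6)/(50 + j376)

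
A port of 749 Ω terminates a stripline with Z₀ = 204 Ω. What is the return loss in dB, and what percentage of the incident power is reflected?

RL ≈ 4.85 dB; 32.7% of incident power reflected

Γ = (749 − 204)/(749 + 204) = 0.572
RL = −20·log₁₀(0.572) = 4.85 dB
P_refl/P_inc = |Γ|² = 0.327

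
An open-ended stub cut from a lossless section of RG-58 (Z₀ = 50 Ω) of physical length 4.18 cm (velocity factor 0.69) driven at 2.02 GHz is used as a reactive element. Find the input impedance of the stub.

Z_in ≈ +j76.5 Ω

λ = v/f = 0.69·c / 2.02 GHz = 0.102 m
βl = 2π·l/λ = 2π × 0.408 = 147°
tan(βl) = -0.653
For an open-ended stub, Z_in = −jZ_0·cot(βl) = −jZ_0/tan(βl)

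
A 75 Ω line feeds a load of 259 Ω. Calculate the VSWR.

VSWR ≈ 3.45

Γ = (259 − 75)/(259 + 75) = 0.551
VSWR = (1 + 0.551)/(1 − 0.551)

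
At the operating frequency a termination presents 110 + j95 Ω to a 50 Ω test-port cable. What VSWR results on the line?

VSWR ≈ 4.05

Γ = (Z_L − Z_0)/(Z_L + Z_0) = (60 + j95)/(160 + j95)
|Γ| = 112/186 = 0.604
VSWR = (1 + |Γ|)/(1 − |Γ|) = 1.6/0.396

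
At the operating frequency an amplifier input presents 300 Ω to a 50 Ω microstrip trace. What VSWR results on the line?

Γ = (300 − 50)/(300 + 50) = 0.714
VSWR = (1 + 0.714)/(1 − 0.714)

VSWR ≈ 6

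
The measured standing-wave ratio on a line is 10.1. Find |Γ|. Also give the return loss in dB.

|Γ| ≈ 0.82; return loss ≈ 1.73 dB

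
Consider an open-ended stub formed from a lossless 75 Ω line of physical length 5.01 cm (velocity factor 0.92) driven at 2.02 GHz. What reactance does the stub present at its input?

λ = v/f = 0.92·c / 2.02 GHz = 0.137 m
βl = 2π·l/λ = 2π × 0.367 = 132°
tan(βl) = -1.11
For an open-ended stub, Z_in = −jZ_0·cot(βl) = −jZ_0/tan(βl)

X_in ≈ 67.5 Ω (inductive)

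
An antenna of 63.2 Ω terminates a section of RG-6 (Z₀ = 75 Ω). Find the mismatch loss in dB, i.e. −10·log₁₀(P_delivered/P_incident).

mismatch loss ≈ 0.0318 dB

Γ = (63.2 − 75)/(63.2 + 75) = -0.0854
|Γ|² = 0.00729, so P_del/P_inc = 1 − |Γ|² = 0.993
ML = −10·log₁₀(1 − |Γ|²)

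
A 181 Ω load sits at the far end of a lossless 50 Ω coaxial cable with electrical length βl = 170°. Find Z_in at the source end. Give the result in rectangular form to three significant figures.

tan(βl) = tan(170°) = -0.176
Z_in = Z_0·(Z_L + jZ_0·tanβl)/(Z_0 + jZ_L·tanβl)
     = 50·(181 − j8.82)/(50 − j31.9)

Z_in ≈ 133 + j75.8 Ω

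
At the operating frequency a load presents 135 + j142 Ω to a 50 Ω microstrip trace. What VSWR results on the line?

Γ = (Z_L − Z_0)/(Z_L + Z_0) = (85 + j142)/(185 + j142)
|Γ| = 165/233 = 0.71
VSWR = (1 + |Γ|)/(1 − |Γ|) = 1.71/0.29

VSWR ≈ 5.89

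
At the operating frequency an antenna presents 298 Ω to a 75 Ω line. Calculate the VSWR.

VSWR ≈ 3.97

For a purely resistive load, VSWR = R_L/Z_0 or Z_0/R_L (whichever > 1) = 298/75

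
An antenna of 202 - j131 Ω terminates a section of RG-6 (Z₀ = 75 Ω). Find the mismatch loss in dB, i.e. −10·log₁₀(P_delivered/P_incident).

Γ = (127 − j131)/(277 − j131), |Γ| = 0.595
|Γ|² = 0.355, so P_del/P_inc = 1 − |Γ|² = 0.645
ML = −10·log₁₀(1 − |Γ|²)

mismatch loss ≈ 1.9 dB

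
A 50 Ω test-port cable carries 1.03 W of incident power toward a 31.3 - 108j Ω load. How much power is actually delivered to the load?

P_delivered ≈ 0.353 W

|Γ| = |(-18.7 − j108)/(81.3 − j108)| = 0.811
|Γ|² = 0.657
P_refl = |Γ|²·P_inc = 0.677 W, P_del = (1 − |Γ|²)·P_inc = 0.353 W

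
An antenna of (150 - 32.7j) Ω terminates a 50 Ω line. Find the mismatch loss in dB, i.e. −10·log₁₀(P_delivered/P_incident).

Γ = (100 − j32.7)/(200 − j32.7), |Γ| = 0.519
|Γ|² = 0.27, so P_del/P_inc = 1 − |Γ|² = 0.73
ML = −10·log₁₀(1 − |Γ|²)

mismatch loss ≈ 1.36 dB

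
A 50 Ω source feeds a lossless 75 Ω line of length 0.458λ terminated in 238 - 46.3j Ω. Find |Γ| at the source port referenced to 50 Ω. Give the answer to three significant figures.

|Γ| ≈ 0.659

βl = 2π × 0.458 = 165°
tan(βl) = -0.27
Z_in = Z_0·(Z_L + jZ_0·tanβl)/(Z_0 + jZ_L·tanβl) = 179 + j104 Ω
Γ_s = (Z_in − Z_s)/(Z_in + Z_s) = (129 + j104)/(229 + j104), |Γ_s| = 0.659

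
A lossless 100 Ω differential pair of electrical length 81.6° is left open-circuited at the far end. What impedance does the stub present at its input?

Z_in ≈ −j14.8 Ω

tan(βl) = 6.77
For an open-circuited stub, Z_in = −jZ_0·cot(βl) = −jZ_0/tan(βl)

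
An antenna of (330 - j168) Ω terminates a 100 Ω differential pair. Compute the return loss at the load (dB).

RL ≈ 4.19 dB

Γ = (230 − j168)/(430 − j168), |Γ| = 0.617
RL = −20·log₁₀|Γ| = −20·log₁₀(0.617)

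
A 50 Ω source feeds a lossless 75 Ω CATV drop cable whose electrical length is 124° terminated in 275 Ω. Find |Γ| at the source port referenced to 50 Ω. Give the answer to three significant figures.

tan(βl) = -1.48
Z_in = Z_0·(Z_L + jZ_0·tanβl)/(Z_0 + jZ_L·tanβl) = 28.8 + j45.3 Ω
Γ_s = (Z_in − Z_s)/(Z_in + Z_s) = (-21.2 + j45.3)/(78.8 + j45.3), |Γ_s| = 0.55

|Γ| ≈ 0.55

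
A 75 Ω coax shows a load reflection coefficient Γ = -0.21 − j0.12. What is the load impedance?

Z_L = Z_0·(1 + Γ)/(1 − Γ) = 75·(0.79 − j0.12)/(1.21 + j0.12)

Z_L ≈ 47.8 − j12.2 Ω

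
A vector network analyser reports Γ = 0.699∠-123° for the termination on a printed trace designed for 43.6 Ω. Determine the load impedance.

Z_L ≈ 9.91 − j22.7 Ω

Z_L = Z_0·(1 + Γ)/(1 − Γ) = 43.6·(0.619 − j0.586)/(1.38 + j0.586)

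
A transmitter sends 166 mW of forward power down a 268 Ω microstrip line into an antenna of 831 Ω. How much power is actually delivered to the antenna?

P_delivered ≈ 122 mW

Γ = (831 − 268)/(831 + 268) = 0.512
|Γ|² = 0.262
P_refl = |Γ|²·P_inc = 43.6 mW, P_del = (1 − |Γ|²)·P_inc = 122 mW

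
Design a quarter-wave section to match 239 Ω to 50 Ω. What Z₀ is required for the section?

Z_qwt ≈ 109 Ω

Z_qwt = √(Z_0·R_L) = √(50 × 239) = √11950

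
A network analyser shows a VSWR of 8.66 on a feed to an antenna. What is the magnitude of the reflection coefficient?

|Γ| ≈ 0.793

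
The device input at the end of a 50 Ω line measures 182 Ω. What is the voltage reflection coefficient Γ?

Γ = (Z_L − Z_0)/(Z_L + Z_0) = (182 − 50)/(182 + 50) = 132/232

Γ = 0.569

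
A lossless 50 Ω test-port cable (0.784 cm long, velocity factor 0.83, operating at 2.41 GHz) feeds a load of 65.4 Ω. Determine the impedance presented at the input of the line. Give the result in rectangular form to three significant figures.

Z_in ≈ 56.9 − j12.6 Ω

λ = v/f = 0.83·c / 2.41 GHz = 0.103 m
βl = 2π·l/λ = 2π × 0.0759 = 27.3°
tan(βl) = tan(27.3°) = 0.517
Z_in = Z_0·(Z_L + jZ_0·tanβl)/(Z_0 + jZ_L·tanβl)
     = 50·(65.4 + j25.8)/(50 + j33.8)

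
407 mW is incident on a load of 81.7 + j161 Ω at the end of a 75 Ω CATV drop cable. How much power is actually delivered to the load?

P_delivered ≈ 198 mW

|Γ| = |(6.7 + j161)/(156.7 + j161)| = 0.717
|Γ|² = 0.514
P_refl = |Γ|²·P_inc = 209 mW, P_del = (1 − |Γ|²)·P_inc = 198 mW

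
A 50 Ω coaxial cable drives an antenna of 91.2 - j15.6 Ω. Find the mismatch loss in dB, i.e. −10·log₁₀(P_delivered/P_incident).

mismatch loss ≈ 0.439 dB

Γ = (41.2 − j15.6)/(141.2 − j15.6), |Γ| = 0.31
|Γ|² = 0.0962, so P_del/P_inc = 1 − |Γ|² = 0.904
ML = −10·log₁₀(1 − |Γ|²)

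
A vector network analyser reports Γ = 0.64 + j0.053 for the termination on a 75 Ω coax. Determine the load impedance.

Z_L = Z_0·(1 + Γ)/(1 − Γ) = 75·(1.64 + j0.053)/(0.36 − j0.053)

Z_L ≈ 333 + j60 Ω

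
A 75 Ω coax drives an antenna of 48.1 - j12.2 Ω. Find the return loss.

RL ≈ 12.4 dB

Γ = (-26.9 − j12.2)/(123.1 − j12.2), |Γ| = 0.239
RL = −20·log₁₀|Γ| = −20·log₁₀(0.239)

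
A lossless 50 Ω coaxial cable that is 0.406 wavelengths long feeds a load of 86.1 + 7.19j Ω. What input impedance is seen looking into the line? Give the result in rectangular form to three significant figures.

Z_in ≈ 49.2 + j27.8 Ω

βl = 2π × 0.406 = 146°
tan(βl) = tan(146°) = -0.67
Z_in = Z_0·(Z_L + jZ_0·tanβl)/(Z_0 + jZ_L·tanβl)
     = 50·(86.1 − j26.3)/(54.8 − j57.7)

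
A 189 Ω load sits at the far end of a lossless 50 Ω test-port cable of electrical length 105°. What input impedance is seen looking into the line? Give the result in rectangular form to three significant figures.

Z_in ≈ 14.1 + j12.4 Ω

tan(βl) = tan(105°) = -3.73
Z_in = Z_0·(Z_L + jZ_0·tanβl)/(Z_0 + jZ_L·tanβl)
     = 50·(189 − j187)/(50 − j705)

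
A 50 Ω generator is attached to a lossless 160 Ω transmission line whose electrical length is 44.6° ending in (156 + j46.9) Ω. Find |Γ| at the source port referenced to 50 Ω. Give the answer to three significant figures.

|Γ| ≈ 0.623

tan(βl) = 0.986
Z_in = Z_0·(Z_L + jZ_0·tanβl)/(Z_0 + jZ_L·tanβl) = 215 − j3.13 Ω
Γ_s = (Z_in − Z_s)/(Z_in + Z_s) = (165 − j3.13)/(265 − j3.13), |Γ_s| = 0.623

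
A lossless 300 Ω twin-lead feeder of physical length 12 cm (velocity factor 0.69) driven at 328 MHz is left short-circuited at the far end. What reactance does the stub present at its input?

X_in ≈ 760 Ω (inductive)

λ = v/f = 0.69·c / 328 MHz = 0.631 m
βl = 2π·l/λ = 2π × 0.19 = 68.5°
tan(βl) = 2.53
For a short-circuited stub, Z_in = jZ_0·tan(βl)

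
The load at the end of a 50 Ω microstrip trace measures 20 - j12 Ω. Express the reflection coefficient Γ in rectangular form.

Γ = (Z_L − Z_0)/(Z_L + Z_0) = (-30 − j12)/(70 − j12)

Γ ≈ -0.388 − j0.238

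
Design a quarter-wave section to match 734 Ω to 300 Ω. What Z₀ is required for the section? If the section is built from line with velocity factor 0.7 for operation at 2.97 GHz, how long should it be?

Z_qwt = √(Z_0·R_L) = √(300 × 734) = √220200
λ = 0.7·c/f = 0.0707 m, so l = λ/4 = 0.0177 m

Z_qwt ≈ 469 Ω; length ≈ 1.77 cm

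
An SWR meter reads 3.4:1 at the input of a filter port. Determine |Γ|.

|Γ| ≈ 0.545

|Γ| = (S − 1)/(S + 1) = (3.4 − 1)/(3.4 + 1) = 2.4/4.4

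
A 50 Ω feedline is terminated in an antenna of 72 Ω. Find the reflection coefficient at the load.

Γ = (Z_L − Z_0)/(Z_L + Z_0) = (72 − 50)/(72 + 50) = 22/122

Γ = 0.18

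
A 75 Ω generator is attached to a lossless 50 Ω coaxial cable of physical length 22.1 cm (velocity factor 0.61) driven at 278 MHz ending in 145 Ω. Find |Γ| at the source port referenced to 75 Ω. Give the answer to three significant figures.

|Γ| ≈ 0.579

λ = v/f = 0.61·c / 278 MHz = 0.658 m
βl = 2π·l/λ = 2π × 0.336 = 121°
tan(βl) = -1.67
Z_in = Z_0·(Z_L + jZ_0·tanβl)/(Z_0 + jZ_L·tanβl) = 22.4 + j25.3 Ω
Γ_s = (Z_in − Z_s)/(Z_in + Z_s) = (-52.6 + j25.3)/(97.4 + j25.3), |Γ_s| = 0.579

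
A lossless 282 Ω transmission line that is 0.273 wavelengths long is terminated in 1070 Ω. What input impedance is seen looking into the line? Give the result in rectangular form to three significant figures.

Z_in ≈ 75.8 + j38.1 Ω

βl = 2π × 0.273 = 98.3°
tan(βl) = tan(98.3°) = -6.87
Z_in = Z_0·(Z_L + jZ_0·tanβl)/(Z_0 + jZ_L·tanβl)
     = 282·(1070 − j1940)/(282 − j7350)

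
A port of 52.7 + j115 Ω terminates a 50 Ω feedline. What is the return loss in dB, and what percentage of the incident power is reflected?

Γ = (2.7 + j115)/(102.7 + j115), |Γ| = 0.746
RL = −20·log₁₀(0.746) = 2.54 dB
P_refl/P_inc = |Γ|² = 0.557

RL ≈ 2.54 dB; 55.7% of incident power reflected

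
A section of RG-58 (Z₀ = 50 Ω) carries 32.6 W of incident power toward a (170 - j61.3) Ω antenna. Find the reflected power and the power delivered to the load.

|Γ| = |(120 − j61.3)/(220 − j61.3)| = 0.59
|Γ|² = 0.348
P_refl = |Γ|²·P_inc = 11.3 W, P_del = (1 − |Γ|²)·P_inc = 21.3 W

P_reflected ≈ 11.3 W; P_delivered ≈ 21.3 W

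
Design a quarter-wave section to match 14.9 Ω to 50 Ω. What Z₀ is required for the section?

Z_qwt = √(Z_0·R_L) = √(50 × 14.9) = √745

Z_qwt ≈ 27.3 Ω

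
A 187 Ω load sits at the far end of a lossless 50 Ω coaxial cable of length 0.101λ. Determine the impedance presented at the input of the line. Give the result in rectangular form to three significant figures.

Z_in ≈ 33.6 − j55.7 Ω

βl = 2π × 0.101 = 36.4°
tan(βl) = tan(36.4°) = 0.736
Z_in = Z_0·(Z_L + jZ_0·tanβl)/(Z_0 + jZ_L·tanβl)
     = 50·(187 + j36.8)/(50 + j138)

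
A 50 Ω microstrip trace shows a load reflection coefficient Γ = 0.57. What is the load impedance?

Z_L ≈ 183 Ω

Z_L = Z_0·(1 + Γ)/(1 − Γ) = 50·(1.57)/(0.43)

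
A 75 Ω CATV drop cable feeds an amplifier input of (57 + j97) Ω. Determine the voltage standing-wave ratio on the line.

VSWR ≈ 4.03

Γ = (Z_L − Z_0)/(Z_L + Z_0) = (-18 + j97)/(132 + j97)
|Γ| = 98.7/164 = 0.602
VSWR = (1 + |Γ|)/(1 − |Γ|) = 1.6/0.398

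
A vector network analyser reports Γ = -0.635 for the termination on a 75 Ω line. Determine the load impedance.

Z_L = Z_0·(1 + Γ)/(1 − Γ) = 75·(0.365)/(1.64)

Z_L ≈ 16.7 Ω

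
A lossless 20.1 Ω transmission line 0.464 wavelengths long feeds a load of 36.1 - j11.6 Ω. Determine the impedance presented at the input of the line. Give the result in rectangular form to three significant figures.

βl = 2π × 0.464 = 167°
tan(βl) = tan(167°) = -0.23
Z_in = Z_0·(Z_L + jZ_0·tanβl)/(Z_0 + jZ_L·tanβl)
     = 20.1·(36.1 − j16.2)/(17.4 − j8.31)

Z_in ≈ 41.2 + j0.921 Ω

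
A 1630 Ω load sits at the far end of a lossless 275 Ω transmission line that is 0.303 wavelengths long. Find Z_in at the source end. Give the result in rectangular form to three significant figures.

βl = 2π × 0.303 = 109°
tan(βl) = tan(109°) = -2.89
Z_in = Z_0·(Z_L + jZ_0·tanβl)/(Z_0 + jZ_L·tanβl)
     = 275·(1630 − j795)/(275 − j4710)

Z_in ≈ 51.8 + j92.1 Ω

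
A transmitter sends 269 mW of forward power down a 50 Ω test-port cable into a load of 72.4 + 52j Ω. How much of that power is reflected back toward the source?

P_reflected ≈ 48.8 mW

|Γ| = |(22.4 + j52)/(122.4 + j52)| = 0.426
|Γ|² = 0.181
P_refl = |Γ|²·P_inc = 48.8 mW, P_del = (1 − |Γ|²)·P_inc = 220 mW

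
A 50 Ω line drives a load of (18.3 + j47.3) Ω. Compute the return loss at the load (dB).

Γ = (-31.7 + j47.3)/(68.3 + j47.3), |Γ| = 0.685
RL = −20·log₁₀|Γ| = −20·log₁₀(0.685)

RL ≈ 3.28 dB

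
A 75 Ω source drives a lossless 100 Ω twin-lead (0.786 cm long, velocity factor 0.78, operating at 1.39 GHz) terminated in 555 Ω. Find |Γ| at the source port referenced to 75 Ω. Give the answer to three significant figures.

|Γ| ≈ 0.754

λ = v/f = 0.78·c / 1.39 GHz = 0.168 m
βl = 2π·l/λ = 2π × 0.0467 = 16.8°
tan(βl) = 0.302
Z_in = Z_0·(Z_L + jZ_0·tanβl)/(Z_0 + jZ_L·tanβl) = 159 − j236 Ω
Γ_s = (Z_in − Z_s)/(Z_in + Z_s) = (83.9 − j236)/(234 − j236), |Γ_s| = 0.754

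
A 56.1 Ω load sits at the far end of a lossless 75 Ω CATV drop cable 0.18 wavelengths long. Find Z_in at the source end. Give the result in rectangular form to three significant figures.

Z_in ≈ 87.7 + j19.9 Ω

βl = 2π × 0.18 = 64.8°
tan(βl) = tan(64.8°) = 2.13
Z_in = Z_0·(Z_L + jZ_0·tanβl)/(Z_0 + jZ_L·tanβl)
     = 75·(56.1 + j159)/(75 + j119)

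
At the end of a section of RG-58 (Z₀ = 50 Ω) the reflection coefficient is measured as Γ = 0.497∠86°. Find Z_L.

Z_L ≈ 32 + j42.1 Ω

Z_L = Z_0·(1 + Γ)/(1 − Γ) = 50·(1.03 + j0.496)/(0.965 − j0.496)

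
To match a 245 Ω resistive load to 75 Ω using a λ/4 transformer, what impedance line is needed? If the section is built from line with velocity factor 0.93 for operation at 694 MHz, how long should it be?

Z_qwt = √(Z_0·R_L) = √(75 × 245) = √18380
λ = 0.93·c/f = 0.402 m, so l = λ/4 = 0.101 m

Z_qwt ≈ 136 Ω; length ≈ 10.1 cm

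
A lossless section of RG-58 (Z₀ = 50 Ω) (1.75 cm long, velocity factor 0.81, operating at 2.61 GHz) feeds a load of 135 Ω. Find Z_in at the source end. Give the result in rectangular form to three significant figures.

λ = v/f = 0.81·c / 2.61 GHz = 0.0931 m
βl = 2π·l/λ = 2π × 0.188 = 67.7°
tan(βl) = tan(67.7°) = 2.43
Z_in = Z_0·(Z_L + jZ_0·tanβl)/(Z_0 + jZ_L·tanβl)
     = 50·(135 + j122)/(50 + j329)

Z_in ≈ 21.2 − j17.3 Ω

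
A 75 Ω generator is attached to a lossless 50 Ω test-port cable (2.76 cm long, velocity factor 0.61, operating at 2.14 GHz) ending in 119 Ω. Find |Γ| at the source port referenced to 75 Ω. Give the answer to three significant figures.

|Γ| ≈ 0.526

λ = v/f = 0.61·c / 2.14 GHz = 0.0855 m
βl = 2π·l/λ = 2π × 0.323 = 116°
tan(βl) = -2.03
Z_in = Z_0·(Z_L + jZ_0·tanβl)/(Z_0 + jZ_L·tanβl) = 25 + j19.4 Ω
Γ_s = (Z_in − Z_s)/(Z_in + Z_s) = (-50 + j19.4)/(100 + j19.4), |Γ_s| = 0.526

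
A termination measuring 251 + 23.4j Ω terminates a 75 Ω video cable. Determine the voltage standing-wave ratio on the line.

VSWR ≈ 3.38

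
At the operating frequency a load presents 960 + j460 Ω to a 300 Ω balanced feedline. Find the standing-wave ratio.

VSWR ≈ 4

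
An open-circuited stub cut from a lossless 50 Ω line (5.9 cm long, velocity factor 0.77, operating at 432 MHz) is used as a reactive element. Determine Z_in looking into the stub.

Z_in ≈ −j60.2 Ω

λ = v/f = 0.77·c / 432 MHz = 0.535 m
βl = 2π·l/λ = 2π × 0.11 = 39.7°
tan(βl) = 0.831
For an open-circuited stub, Z_in = −jZ_0·cot(βl) = −jZ_0/tan(βl)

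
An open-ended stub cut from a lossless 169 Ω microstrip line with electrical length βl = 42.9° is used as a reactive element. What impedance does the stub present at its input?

tan(βl) = 0.929
For an open-ended stub, Z_in = −jZ_0·cot(βl) = −jZ_0/tan(βl)

Z_in ≈ −j182 Ω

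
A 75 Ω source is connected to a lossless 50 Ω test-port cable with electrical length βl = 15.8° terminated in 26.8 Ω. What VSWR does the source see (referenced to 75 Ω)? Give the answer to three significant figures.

tan(βl) = 0.283
Z_in = Z_0·(Z_L + jZ_0·tanβl)/(Z_0 + jZ_L·tanβl) = 28.3 + j9.86 Ω
Γ_s = (Z_in − Z_s)/(Z_in + Z_s) = (-46.7 + j9.86)/(103 + j9.86), |Γ_s| = 0.46
VSWR = (1 + |Γ_s|)/(1 − |Γ_s|)

VSWR ≈ 2.7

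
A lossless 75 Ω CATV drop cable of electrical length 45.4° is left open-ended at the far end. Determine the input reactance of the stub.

tan(βl) = 1.01
For an open-ended stub, Z_in = −jZ_0·cot(βl) = −jZ_0/tan(βl)

X_in ≈ -74 Ω (capacitive)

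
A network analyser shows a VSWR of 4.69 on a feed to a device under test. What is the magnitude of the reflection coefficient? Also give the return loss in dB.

|Γ| ≈ 0.649; return loss ≈ 3.76 dB

|Γ| = (S − 1)/(S + 1) = (4.69 − 1)/(4.69 + 1) = 3.69/5.69
RL = −20·log₁₀|Γ| = −20·log₁₀(0.649)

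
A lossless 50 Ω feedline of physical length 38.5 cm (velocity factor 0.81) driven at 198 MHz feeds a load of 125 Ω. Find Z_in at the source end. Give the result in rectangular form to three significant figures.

λ = v/f = 0.81·c / 198 MHz = 1.23 m
βl = 2π·l/λ = 2π × 0.314 = 113°
tan(βl) = tan(113°) = -2.36
Z_in = Z_0·(Z_L + jZ_0·tanβl)/(Z_0 + jZ_L·tanβl)
     = 50·(125 − j118)/(50 − j295)

Z_in ≈ 22.9 + j17.3 Ω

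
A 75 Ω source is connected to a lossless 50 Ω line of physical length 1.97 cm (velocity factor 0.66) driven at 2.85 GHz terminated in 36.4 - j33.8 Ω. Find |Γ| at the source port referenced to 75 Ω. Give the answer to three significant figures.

|Γ| ≈ 0.37

λ = v/f = 0.66·c / 2.85 GHz = 0.0695 m
βl = 2π·l/λ = 2π × 0.284 = 102°
tan(βl) = -4.67
Z_in = Z_0·(Z_L + jZ_0·tanβl)/(Z_0 + jZ_L·tanβl) = 51.2 + j43.2 Ω
Γ_s = (Z_in − Z_s)/(Z_in + Z_s) = (-23.8 + j43.2)/(126 + j43.2), |Γ_s| = 0.37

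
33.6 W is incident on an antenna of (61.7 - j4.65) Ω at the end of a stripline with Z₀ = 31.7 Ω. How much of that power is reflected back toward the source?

P_reflected ≈ 3.54 W

|Γ| = |(30 − j4.65)/(93.4 − j4.65)| = 0.325
|Γ|² = 0.105
P_refl = |Γ|²·P_inc = 3.54 W, P_del = (1 − |Γ|²)·P_inc = 30.1 W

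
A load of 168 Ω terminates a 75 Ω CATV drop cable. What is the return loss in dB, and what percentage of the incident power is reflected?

Γ = (168 − 75)/(168 + 75) = 0.383
RL = −20·log₁₀(0.383) = 8.34 dB
P_refl/P_inc = |Γ|² = 0.146

RL ≈ 8.34 dB; 14.6% of incident power reflected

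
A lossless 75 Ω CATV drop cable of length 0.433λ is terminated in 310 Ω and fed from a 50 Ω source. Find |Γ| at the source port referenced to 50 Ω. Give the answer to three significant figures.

βl = 2π × 0.433 = 156°
tan(βl) = -0.448
Z_in = Z_0·(Z_L + jZ_0·tanβl)/(Z_0 + jZ_L·tanβl) = 84.1 + j122 Ω
Γ_s = (Z_in − Z_s)/(Z_in + Z_s) = (34.1 + j122)/(134 + j122), |Γ_s| = 0.699

|Γ| ≈ 0.699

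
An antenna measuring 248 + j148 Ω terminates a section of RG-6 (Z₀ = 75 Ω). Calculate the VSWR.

Γ = (Z_L − Z_0)/(Z_L + Z_0) = (173 + j148)/(323 + j148)
|Γ| = 228/355 = 0.641
VSWR = (1 + |Γ|)/(1 − |Γ|) = 1.64/0.359

VSWR ≈ 4.57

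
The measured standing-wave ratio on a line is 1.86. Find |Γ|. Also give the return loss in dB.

|Γ| = (S − 1)/(S + 1) = (1.86 − 1)/(1.86 + 1) = 0.86/2.86
RL = −20·log₁₀|Γ| = −20·log₁₀(0.301)

|Γ| ≈ 0.301; return loss ≈ 10.4 dB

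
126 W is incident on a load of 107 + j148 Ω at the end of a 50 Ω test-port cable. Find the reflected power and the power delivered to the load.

P_reflected ≈ 68.1 W; P_delivered ≈ 57.9 W

|Γ| = |(57 + j148)/(157 + j148)| = 0.735
|Γ|² = 0.54
P_refl = |Γ|²·P_inc = 68.1 W, P_del = (1 − |Γ|²)·P_inc = 57.9 W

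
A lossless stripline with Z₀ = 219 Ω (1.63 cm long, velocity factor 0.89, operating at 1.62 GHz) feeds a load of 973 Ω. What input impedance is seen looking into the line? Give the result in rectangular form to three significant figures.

Z_in ≈ 132 − j264 Ω

λ = v/f = 0.89·c / 1.62 GHz = 0.165 m
βl = 2π·l/λ = 2π × 0.0989 = 35.6°
tan(βl) = tan(35.6°) = 0.716
Z_in = Z_0·(Z_L + jZ_0·tanβl)/(Z_0 + jZ_L·tanβl)
     = 219·(973 + j157)/(219 + j697)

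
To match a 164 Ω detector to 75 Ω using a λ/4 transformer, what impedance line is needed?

Z_qwt = √(Z_0·R_L) = √(75 × 164) = √12300

Z_qwt ≈ 111 Ω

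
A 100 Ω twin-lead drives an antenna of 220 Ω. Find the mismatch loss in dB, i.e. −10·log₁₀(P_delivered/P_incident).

mismatch loss ≈ 0.658 dB

Γ = (220 − 100)/(220 + 100) = 0.375
|Γ|² = 0.141, so P_del/P_inc = 1 − |Γ|² = 0.859
ML = −10·log₁₀(1 − |Γ|²)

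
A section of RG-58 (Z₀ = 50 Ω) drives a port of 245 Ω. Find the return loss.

Γ = (245 − 50)/(245 + 50) = 0.661
RL = −20·log₁₀|Γ| = −20·log₁₀(0.661)

RL ≈ 3.6 dB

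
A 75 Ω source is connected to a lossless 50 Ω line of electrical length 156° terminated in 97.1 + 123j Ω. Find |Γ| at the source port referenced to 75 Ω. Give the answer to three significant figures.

tan(βl) = -0.445
Z_in = Z_0·(Z_L + jZ_0·tanβl)/(Z_0 + jZ_L·tanβl) = 22.6 + j57.4 Ω
Γ_s = (Z_in − Z_s)/(Z_in + Z_s) = (-52.4 + j57.4)/(97.6 + j57.4), |Γ_s| = 0.686

|Γ| ≈ 0.686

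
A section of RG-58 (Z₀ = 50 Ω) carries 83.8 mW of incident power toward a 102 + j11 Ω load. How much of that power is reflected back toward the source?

P_reflected ≈ 10.2 mW

|Γ| = |(52 + j11)/(152 + j11)| = 0.349
|Γ|² = 0.122
P_refl = |Γ|²·P_inc = 10.2 mW, P_del = (1 − |Γ|²)·P_inc = 73.6 mW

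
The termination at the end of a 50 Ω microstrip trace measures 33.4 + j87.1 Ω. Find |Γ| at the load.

Γ = (Z_L − Z_0)/(Z_L + Z_0) = (-16.6 + j87.1)/(83.4 + j87.1)
|Γ| = 88.7/121

|Γ| ≈ 0.735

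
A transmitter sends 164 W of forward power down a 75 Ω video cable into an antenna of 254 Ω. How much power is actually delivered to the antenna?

Γ = (254 − 75)/(254 + 75) = 0.544
|Γ|² = 0.296
P_refl = |Γ|²·P_inc = 48.5 W, P_del = (1 − |Γ|²)·P_inc = 115 W

P_delivered ≈ 115 W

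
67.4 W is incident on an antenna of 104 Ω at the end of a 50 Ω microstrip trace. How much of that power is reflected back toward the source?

Γ = (104 − 50)/(104 + 50) = 0.351
|Γ|² = 0.123
P_refl = |Γ|²·P_inc = 8.29 W, P_del = (1 − |Γ|²)·P_inc = 59.1 W

P_reflected ≈ 8.29 W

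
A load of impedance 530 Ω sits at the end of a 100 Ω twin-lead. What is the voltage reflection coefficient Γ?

Γ = 0.683

Γ = (Z_L − Z_0)/(Z_L + Z_0) = (530 − 100)/(530 + 100) = 430/630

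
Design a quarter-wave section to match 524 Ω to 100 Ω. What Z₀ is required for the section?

Z_qwt = √(Z_0·R_L) = √(100 × 524) = √52400

Z_qwt ≈ 229 Ω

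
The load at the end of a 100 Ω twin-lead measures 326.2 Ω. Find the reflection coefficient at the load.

Γ = 0.531

Γ = (Z_L − Z_0)/(Z_L + Z_0) = (326.2 − 100)/(326.2 + 100) = 226.2/426.2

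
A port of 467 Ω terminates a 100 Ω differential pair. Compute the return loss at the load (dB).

RL ≈ 3.78 dB

Γ = (467 − 100)/(467 + 100) = 0.647
RL = −20·log₁₀|Γ| = −20·log₁₀(0.647)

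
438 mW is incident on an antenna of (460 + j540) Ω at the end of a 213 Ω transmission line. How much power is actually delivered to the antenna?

|Γ| = |(247 + j540)/(673 + j540)| = 0.688
|Γ|² = 0.474
P_refl = |Γ|²·P_inc = 207 mW, P_del = (1 − |Γ|²)·P_inc = 231 mW

P_delivered ≈ 231 mW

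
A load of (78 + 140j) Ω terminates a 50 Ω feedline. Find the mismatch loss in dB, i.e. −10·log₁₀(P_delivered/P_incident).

Γ = (28 + j140)/(128 + j140), |Γ| = 0.753
|Γ|² = 0.566, so P_del/P_inc = 1 − |Γ|² = 0.434
ML = −10·log₁₀(1 − |Γ|²)

mismatch loss ≈ 3.63 dB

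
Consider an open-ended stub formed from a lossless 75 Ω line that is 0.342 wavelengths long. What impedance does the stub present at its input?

Z_in ≈ +j48.9 Ω

βl = 2π × 0.342 = 123°
tan(βl) = -1.53
For an open-ended stub, Z_in = −jZ_0·cot(βl) = −jZ_0/tan(βl)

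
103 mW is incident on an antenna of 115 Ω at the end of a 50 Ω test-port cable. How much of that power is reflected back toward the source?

Γ = (115 − 50)/(115 + 50) = 0.394
|Γ|² = 0.155
P_refl = |Γ|²·P_inc = 16 mW, P_del = (1 − |Γ|²)·P_inc = 87 mW

P_reflected ≈ 16 mW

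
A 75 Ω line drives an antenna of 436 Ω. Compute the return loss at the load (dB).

Γ = (436 − 75)/(436 + 75) = 0.706
RL = −20·log₁₀|Γ| = −20·log₁₀(0.706)

RL ≈ 3.02 dB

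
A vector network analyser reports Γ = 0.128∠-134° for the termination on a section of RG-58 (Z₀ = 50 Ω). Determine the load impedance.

Z_L ≈ 41.2 − j7.71 Ω

Z_L = Z_0·(1 + Γ)/(1 − Γ) = 50·(0.911 − j0.0921)/(1.09 + j0.0921)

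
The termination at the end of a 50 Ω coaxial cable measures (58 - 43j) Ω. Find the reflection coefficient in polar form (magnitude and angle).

Γ ≈ 0.376 ∠ -57.8°

Γ = (Z_L − Z_0)/(Z_L + Z_0) = (8 − j43)/(108 − j43)
|Γ| = 43.7/116 = 0.376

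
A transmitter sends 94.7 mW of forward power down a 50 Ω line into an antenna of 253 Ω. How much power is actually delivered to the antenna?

Γ = (253 − 50)/(253 + 50) = 0.67
|Γ|² = 0.449
P_refl = |Γ|²·P_inc = 42.5 mW, P_del = (1 − |Γ|²)·P_inc = 52.2 mW

P_delivered ≈ 52.2 mW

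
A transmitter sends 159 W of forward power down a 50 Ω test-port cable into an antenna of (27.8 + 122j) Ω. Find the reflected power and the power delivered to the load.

P_reflected ≈ 117 W; P_delivered ≈ 42.2 W

|Γ| = |(-22.2 + j122)/(77.8 + j122)| = 0.857
|Γ|² = 0.734
P_refl = |Γ|²·P_inc = 117 W, P_del = (1 − |Γ|²)·P_inc = 42.2 W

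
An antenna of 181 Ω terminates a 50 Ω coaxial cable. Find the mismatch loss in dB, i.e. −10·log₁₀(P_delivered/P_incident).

mismatch loss ≈ 1.69 dB

Γ = (181 − 50)/(181 + 50) = 0.567
|Γ|² = 0.322, so P_del/P_inc = 1 − |Γ|² = 0.678
ML = −10·log₁₀(1 − |Γ|²)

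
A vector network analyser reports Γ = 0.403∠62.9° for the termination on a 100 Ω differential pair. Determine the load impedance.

Z_L = Z_0·(1 + Γ)/(1 − Γ) = 100·(1.18 + j0.359)/(0.816 − j0.359)

Z_L ≈ 105 + j90.2 Ω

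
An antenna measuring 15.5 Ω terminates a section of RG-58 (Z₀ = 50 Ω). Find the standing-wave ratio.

VSWR ≈ 3.23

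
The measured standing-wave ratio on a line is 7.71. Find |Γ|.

|Γ| ≈ 0.77

|Γ| = (S − 1)/(S + 1) = (7.71 − 1)/(7.71 + 1) = 6.71/8.71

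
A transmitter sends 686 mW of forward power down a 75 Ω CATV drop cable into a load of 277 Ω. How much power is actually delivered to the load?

P_delivered ≈ 460 mW

Γ = (277 − 75)/(277 + 75) = 0.574
|Γ|² = 0.329
P_refl = |Γ|²·P_inc = 226 mW, P_del = (1 − |Γ|²)·P_inc = 460 mW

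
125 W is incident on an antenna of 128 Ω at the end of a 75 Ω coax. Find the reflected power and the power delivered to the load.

P_reflected ≈ 8.52 W; P_delivered ≈ 116 W

Γ = (128 − 75)/(128 + 75) = 0.261
|Γ|² = 0.0682
P_refl = |Γ|²·P_inc = 8.52 W, P_del = (1 − |Γ|²)·P_inc = 116 W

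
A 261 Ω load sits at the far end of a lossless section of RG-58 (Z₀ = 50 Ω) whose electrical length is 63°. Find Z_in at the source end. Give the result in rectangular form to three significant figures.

tan(βl) = tan(63°) = 1.96
Z_in = Z_0·(Z_L + jZ_0·tanβl)/(Z_0 + jZ_L·tanβl)
     = 50·(261 + j98.1)/(50 + j512)

Z_in ≈ 12 − j24.3 Ω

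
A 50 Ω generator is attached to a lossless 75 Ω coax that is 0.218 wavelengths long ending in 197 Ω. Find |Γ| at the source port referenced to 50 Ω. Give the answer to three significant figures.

βl = 2π × 0.218 = 78.5°
tan(βl) = 4.91
Z_in = Z_0·(Z_L + jZ_0·tanβl)/(Z_0 + jZ_L·tanβl) = 29.6 − j13 Ω
Γ_s = (Z_in − Z_s)/(Z_in + Z_s) = (-20.4 − j13)/(79.6 − j13), |Γ_s| = 0.3

|Γ| ≈ 0.3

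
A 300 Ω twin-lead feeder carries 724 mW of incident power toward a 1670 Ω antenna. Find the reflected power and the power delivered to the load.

Γ = (1670 − 300)/(1670 + 300) = 0.695
|Γ|² = 0.484
P_refl = |Γ|²·P_inc = 350 mW, P_del = (1 − |Γ|²)·P_inc = 374 mW

P_reflected ≈ 350 mW; P_delivered ≈ 374 mW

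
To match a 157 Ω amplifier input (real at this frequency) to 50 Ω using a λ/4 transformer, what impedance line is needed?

Z_qwt ≈ 88.6 Ω

Z_qwt = √(Z_0·R_L) = √(50 × 157) = √7850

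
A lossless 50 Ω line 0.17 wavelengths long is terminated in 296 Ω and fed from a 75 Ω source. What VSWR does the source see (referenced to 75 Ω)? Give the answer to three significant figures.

VSWR ≈ 7.75

βl = 2π × 0.17 = 61.2°
tan(βl) = 1.82
Z_in = Z_0·(Z_L + jZ_0·tanβl)/(Z_0 + jZ_L·tanβl) = 10.9 − j26.5 Ω
Γ_s = (Z_in − Z_s)/(Z_in + Z_s) = (-64.1 − j26.5)/(85.9 − j26.5), |Γ_s| = 0.771
VSWR = (1 + |Γ_s|)/(1 − |Γ_s|)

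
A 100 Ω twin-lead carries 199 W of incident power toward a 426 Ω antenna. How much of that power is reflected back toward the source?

P_reflected ≈ 76.4 W

Γ = (426 − 100)/(426 + 100) = 0.62
|Γ|² = 0.384
P_refl = |Γ|²·P_inc = 76.4 W, P_del = (1 − |Γ|²)·P_inc = 123 W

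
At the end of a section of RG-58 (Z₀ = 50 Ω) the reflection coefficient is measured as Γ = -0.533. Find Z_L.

Z_L ≈ 15.2 Ω

Z_L = Z_0·(1 + Γ)/(1 − Γ) = 50·(0.467)/(1.53)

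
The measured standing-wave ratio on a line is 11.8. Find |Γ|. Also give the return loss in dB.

|Γ| ≈ 0.844; return loss ≈ 1.48 dB

|Γ| = (S − 1)/(S + 1) = (11.8 − 1)/(11.8 + 1) = 10.8/12.8
RL = −20·log₁₀|Γ| = −20·log₁₀(0.844)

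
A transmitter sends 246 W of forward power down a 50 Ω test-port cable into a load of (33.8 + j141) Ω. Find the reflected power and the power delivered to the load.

P_reflected ≈ 184 W; P_delivered ≈ 61.8 W

|Γ| = |(-16.2 + j141)/(83.8 + j141)| = 0.865
|Γ|² = 0.749
P_refl = |Γ|²·P_inc = 184 W, P_del = (1 − |Γ|²)·P_inc = 61.8 W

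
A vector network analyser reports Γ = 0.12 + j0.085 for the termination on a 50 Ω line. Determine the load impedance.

Z_L ≈ 62.6 + j10.9 Ω

Z_L = Z_0·(1 + Γ)/(1 − Γ) = 50·(1.12 + j0.085)/(0.88 − j0.085)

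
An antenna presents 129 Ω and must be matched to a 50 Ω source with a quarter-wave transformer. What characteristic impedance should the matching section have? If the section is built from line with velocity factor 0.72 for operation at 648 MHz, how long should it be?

Z_qwt = √(Z_0·R_L) = √(50 × 129) = √6450
λ = 0.72·c/f = 0.333 m, so l = λ/4 = 0.0833 m

Z_qwt ≈ 80.3 Ω; length ≈ 8.33 cm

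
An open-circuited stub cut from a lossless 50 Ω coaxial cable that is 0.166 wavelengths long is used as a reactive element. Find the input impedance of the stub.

Z_in ≈ −j29.1 Ω

βl = 2π × 0.166 = 59.8°
tan(βl) = 1.72
For an open-circuited stub, Z_in = −jZ_0·cot(βl) = −jZ_0/tan(βl)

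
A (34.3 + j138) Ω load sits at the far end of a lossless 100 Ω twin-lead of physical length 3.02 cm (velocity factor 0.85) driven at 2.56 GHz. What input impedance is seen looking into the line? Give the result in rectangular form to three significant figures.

λ = v/f = 0.85·c / 2.56 GHz = 0.0996 m
βl = 2π·l/λ = 2π × 0.303 = 109°
tan(βl) = tan(109°) = -2.88
Z_in = Z_0·(Z_L + jZ_0·tanβl)/(Z_0 + jZ_L·tanβl)
     = 100·(34.3 − j150)/(497 − j98.8)

Z_in ≈ 12.4 − j27.7 Ω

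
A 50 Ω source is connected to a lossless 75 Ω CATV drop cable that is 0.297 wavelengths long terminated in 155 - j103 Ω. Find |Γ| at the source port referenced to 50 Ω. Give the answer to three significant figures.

βl = 2π × 0.297 = 107°
tan(βl) = -3.29
Z_in = Z_0·(Z_L + jZ_0·tanβl)/(Z_0 + jZ_L·tanβl) = 31.3 + j39 Ω
Γ_s = (Z_in − Z_s)/(Z_in + Z_s) = (-18.7 + j39)/(81.3 + j39), |Γ_s| = 0.48

|Γ| ≈ 0.48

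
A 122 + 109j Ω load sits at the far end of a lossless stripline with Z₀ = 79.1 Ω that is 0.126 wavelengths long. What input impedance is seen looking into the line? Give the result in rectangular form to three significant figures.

Z_in ≈ 95.2 − j102 Ω

βl = 2π × 0.126 = 45.4°
tan(βl) = tan(45.4°) = 1.01
Z_in = Z_0·(Z_L + jZ_0·tanβl)/(Z_0 + jZ_L·tanβl)
     = 79.1·(122 + j189)/(-31.3 + j124)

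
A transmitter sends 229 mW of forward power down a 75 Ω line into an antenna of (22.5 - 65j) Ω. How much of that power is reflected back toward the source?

|Γ| = |(-52.5 − j65)/(97.5 − j65)| = 0.713
|Γ|² = 0.508
P_refl = |Γ|²·P_inc = 116 mW, P_del = (1 − |Γ|²)·P_inc = 113 mW

P_reflected ≈ 116 mW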